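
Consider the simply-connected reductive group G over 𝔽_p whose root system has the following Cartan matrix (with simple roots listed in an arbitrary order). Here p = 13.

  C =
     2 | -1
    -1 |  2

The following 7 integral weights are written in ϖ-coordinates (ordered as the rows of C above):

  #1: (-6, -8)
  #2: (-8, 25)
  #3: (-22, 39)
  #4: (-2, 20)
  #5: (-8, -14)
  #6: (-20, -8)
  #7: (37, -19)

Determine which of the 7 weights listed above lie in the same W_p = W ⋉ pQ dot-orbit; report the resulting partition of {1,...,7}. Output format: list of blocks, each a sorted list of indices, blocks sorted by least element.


Cartan matrix: type A_2 (|W|=6); un-permuting the 2 rows.

Each λ_j+ρ reduced to Ā_13; 2-tuples below use C's row order:

  λ_1+ρ ↦ (7, 5) · λ_2+ρ ↦ (6, 0) · λ_3+ρ ↦ (7, 5) · λ_4+ρ ↦ (7, 5) · λ_5+ρ ↦ (6, 0) · λ_6+ρ ↦ (6, 0) · λ_7+ρ ↦ (7, 5)

The 7 indices split into 2 linkage classes (same alcove rep ⇔ same W_13-dot-orbit):

[[1, 3, 4, 7], [2, 5, 6]]


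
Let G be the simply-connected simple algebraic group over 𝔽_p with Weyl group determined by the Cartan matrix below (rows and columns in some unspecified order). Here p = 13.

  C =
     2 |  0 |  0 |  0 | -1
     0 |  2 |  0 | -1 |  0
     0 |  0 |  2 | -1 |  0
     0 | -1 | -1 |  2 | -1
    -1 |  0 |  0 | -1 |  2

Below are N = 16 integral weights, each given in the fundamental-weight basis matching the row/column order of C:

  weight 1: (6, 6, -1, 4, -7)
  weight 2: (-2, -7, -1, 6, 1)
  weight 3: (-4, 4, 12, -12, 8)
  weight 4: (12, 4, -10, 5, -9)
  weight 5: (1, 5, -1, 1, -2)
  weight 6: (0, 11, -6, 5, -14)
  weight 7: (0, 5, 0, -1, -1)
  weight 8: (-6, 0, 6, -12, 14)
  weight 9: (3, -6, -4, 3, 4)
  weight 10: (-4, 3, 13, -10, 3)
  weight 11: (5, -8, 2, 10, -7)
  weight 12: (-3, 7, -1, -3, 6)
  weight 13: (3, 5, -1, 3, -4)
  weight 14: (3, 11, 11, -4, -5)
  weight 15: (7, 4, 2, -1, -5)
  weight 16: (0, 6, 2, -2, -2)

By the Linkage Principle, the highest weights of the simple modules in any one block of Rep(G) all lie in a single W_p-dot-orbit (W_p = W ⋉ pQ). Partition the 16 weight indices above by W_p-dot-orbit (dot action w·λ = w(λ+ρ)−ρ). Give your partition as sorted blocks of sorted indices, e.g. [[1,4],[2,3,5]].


Cartan matrix: type D_5 (|W|=1920); un-permuting the 5 rows.

W_13-reps of the 16 weights in Ā_13 (same 5-coord order as C):

  [1] (1, 6, 1, 0, 0);  [2] (1, 6, 0, 1, 1);  [3] (2, 6, 2, 0, 0);  [4] (2, 6, 2, 0, 0);  [5] (1, 6, 0, 1, 1);  [6] (1, 6, 1, 0, 0);  [7] (1, 6, 1, 0, 0);  [8] (1, 6, 0, 1, 1);  [9] (4, 1, 1, 3, 0);  [10] (4, 1, 1, 3, 0);  [11] (1, 5, 1, 1, 0);  [12] (2, 6, 2, 0, 0);  [13] (1, 6, 0, 1, 1);  [14] (4, 1, 1, 3, 0);  [15] (4, 1, 1, 3, 0);  [16] (1, 5, 1, 1, 0)

Partition of {1..16} into 5 W_13-dot-orbits:

[[1, 6, 7], [2, 5, 8, 13], [3, 4, 12], [9, 10, 14, 15], [11, 16]]


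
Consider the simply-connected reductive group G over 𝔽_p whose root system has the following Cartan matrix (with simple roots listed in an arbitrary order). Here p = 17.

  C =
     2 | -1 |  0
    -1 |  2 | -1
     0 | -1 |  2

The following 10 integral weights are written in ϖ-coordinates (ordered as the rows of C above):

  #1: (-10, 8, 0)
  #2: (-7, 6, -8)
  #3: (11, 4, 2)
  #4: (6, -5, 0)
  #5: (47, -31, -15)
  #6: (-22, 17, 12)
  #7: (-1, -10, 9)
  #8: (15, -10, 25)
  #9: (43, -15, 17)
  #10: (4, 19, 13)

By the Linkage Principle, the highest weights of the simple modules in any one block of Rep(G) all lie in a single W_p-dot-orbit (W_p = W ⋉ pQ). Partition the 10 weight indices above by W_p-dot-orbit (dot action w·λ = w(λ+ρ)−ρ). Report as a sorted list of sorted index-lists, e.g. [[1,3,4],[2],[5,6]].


Cartan matrix: type A_3 (|W|=24); un-permuting the 3 rows.

Each λ_j+ρ reduced to Ā_17; 3-tuples below use C's row order:

    λ_1+ρ ↦ (9, 0, 1)
    λ_2+ρ ↦ (0, 6, 1)
    λ_3+ρ ↦ (9, 5, 0)
    λ_4+ρ ↦ (3, 1, 3)
    λ_5+ρ ↦ (3, 1, 3)
    λ_6+ρ ↦ (3, 1, 3)
    λ_7+ρ ↦ (9, 0, 1)
    λ_8+ρ ↦ (9, 0, 1)
    λ_9+ρ ↦ (3, 1, 3)
    λ_10+ρ ↦ (9, 5, 0)

4 distinct reps among the 10 weights ⇒ 4 W_17-linkage classes:

[[1, 7, 8], [2], [3, 10], [4, 5, 6, 9]]


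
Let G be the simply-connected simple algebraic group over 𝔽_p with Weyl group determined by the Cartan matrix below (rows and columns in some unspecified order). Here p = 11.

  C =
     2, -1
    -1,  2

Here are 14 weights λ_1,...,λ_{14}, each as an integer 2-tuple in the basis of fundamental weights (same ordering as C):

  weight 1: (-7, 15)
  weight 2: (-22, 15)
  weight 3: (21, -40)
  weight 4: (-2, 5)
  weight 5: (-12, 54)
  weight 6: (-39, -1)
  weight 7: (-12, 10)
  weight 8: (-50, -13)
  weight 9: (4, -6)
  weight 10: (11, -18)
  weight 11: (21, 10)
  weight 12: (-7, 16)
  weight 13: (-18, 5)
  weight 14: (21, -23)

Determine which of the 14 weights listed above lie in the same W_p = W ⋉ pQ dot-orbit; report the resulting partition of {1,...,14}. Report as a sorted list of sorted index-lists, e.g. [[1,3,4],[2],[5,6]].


C ↔ A_2 under row/col permutation; |W(A_2)| = 6.

W_11-reps of the 14 weights in Ā_11 (same 2-coord order as C):

  λ_1+ρ ↦ (1, 5);  λ_2+ρ ↦ (1, 5);  λ_3+ρ ↦ (0, 5);  λ_4+ρ ↦ (1, 5);  λ_5+ρ ↦ (0, 0);  λ_6+ρ ↦ (0, 5);  λ_7+ρ ↦ (11, 0);  λ_8+ρ ↦ (1, 5);  λ_9+ρ ↦ (0, 5);  λ_10+ρ ↦ (1, 5);  λ_11+ρ ↦ (11, 0);  λ_12+ρ ↦ (0, 5);  λ_13+ρ ↦ (0, 5);  λ_14+ρ ↦ (11, 0)

Linkage partition of the 14 weights (4 classes, p=11):

[[1, 2, 4, 8, 10], [3, 6, 9, 12, 13], [5], [7, 11, 14]]


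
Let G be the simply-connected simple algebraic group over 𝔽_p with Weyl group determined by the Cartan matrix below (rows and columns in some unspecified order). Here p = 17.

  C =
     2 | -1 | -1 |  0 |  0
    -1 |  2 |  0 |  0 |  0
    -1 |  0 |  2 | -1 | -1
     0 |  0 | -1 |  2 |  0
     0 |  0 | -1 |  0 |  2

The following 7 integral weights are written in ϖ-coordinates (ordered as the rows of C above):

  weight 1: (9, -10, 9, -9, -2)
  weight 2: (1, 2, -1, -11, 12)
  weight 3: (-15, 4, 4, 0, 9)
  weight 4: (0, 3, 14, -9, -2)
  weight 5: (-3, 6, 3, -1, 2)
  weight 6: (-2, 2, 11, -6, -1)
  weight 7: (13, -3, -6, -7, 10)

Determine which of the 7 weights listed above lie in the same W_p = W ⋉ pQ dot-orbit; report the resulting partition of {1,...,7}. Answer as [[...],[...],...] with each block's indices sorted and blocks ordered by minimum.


Type D_5, rank 5, |W|=1920; reorder rows/cols to standard.

Ā_17 reps of the 7 weights (D_5, coords as presented):

  λ_1+ρ ↦ (1, 5, 1, 5, 2);  λ_2+ρ ↦ (2, 5, 2, 0, 3);  λ_3+ρ ↦ (1, 5, 1, 5, 2);  λ_4+ρ ↦ (1, 5, 1, 5, 2);  λ_5+ρ ↦ (2, 5, 2, 0, 3);  λ_6+ρ ↦ (2, 1, 3, 5, 0);  λ_7+ρ ↦ (2, 1, 3, 5, 0)

Partition of {1..7} into 3 W_17-dot-orbits:

[[1, 3, 4], [2, 5], [6, 7]]


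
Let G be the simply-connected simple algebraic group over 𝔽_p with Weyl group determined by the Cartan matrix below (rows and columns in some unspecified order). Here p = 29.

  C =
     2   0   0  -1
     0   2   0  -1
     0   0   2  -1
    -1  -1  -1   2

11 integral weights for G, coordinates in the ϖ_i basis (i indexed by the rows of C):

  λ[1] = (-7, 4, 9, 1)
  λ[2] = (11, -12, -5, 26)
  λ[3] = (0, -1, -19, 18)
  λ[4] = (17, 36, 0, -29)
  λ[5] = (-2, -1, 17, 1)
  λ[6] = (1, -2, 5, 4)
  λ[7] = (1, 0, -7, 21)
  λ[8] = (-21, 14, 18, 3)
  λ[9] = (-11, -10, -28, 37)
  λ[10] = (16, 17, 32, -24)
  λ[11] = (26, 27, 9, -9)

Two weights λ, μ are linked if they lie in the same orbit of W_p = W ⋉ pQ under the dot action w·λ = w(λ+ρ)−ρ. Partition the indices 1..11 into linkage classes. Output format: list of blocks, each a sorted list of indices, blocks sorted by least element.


Type D_4, rank 4, |W|=192; reorder rows/cols to standard.

Each λ_j+ρ reduced to Ā_29; 4-tuples below use C's row order:

  1: (2, 1, 6, 4) · 2: (2, 1, 6, 4) · 3: (1, 0, 18, 1) · 4: (1, 0, 18, 1) · 5: (1, 0, 18, 1) · 6: (2, 1, 6, 4) · 7: (2, 1, 6, 4) · 8: (4, 1, 3, 6) · 9: (1, 0, 18, 1) · 10: (2, 1, 6, 4) · 11: (1, 0, 18, 1)

3 distinct reps among the 11 weights ⇒ 3 W_29-linkage classes:

[[1, 2, 6, 7, 10], [3, 4, 5, 9, 11], [8]]


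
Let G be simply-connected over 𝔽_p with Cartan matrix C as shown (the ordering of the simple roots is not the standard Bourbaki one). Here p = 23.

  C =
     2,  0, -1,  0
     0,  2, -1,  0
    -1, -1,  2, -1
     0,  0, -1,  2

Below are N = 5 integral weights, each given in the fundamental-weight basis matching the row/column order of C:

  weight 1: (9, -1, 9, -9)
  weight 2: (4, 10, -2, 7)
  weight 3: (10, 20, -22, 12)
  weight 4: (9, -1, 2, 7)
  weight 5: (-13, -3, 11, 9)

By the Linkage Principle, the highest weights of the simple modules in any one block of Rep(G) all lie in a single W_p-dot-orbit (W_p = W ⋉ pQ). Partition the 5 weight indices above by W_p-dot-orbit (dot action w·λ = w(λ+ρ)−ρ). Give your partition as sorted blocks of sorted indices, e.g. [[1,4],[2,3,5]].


D_4 Cartan matrix, 4 simple roots permuted; ρ=(1,1,1,1).

W_23-reps of the 5 weights in Ā_23 (same 4-coord order as C):

  [1] (10, 0, 2, 8)
  [2] (4, 10, 1, 7)
  [3] (10, 0, 2, 8)
  [4] (10, 0, 2, 8)
  [5] (10, 0, 2, 8)

2 distinct reps among the 5 weights ⇒ 2 W_23-linkage classes:

[[1, 3, 4, 5], [2]]


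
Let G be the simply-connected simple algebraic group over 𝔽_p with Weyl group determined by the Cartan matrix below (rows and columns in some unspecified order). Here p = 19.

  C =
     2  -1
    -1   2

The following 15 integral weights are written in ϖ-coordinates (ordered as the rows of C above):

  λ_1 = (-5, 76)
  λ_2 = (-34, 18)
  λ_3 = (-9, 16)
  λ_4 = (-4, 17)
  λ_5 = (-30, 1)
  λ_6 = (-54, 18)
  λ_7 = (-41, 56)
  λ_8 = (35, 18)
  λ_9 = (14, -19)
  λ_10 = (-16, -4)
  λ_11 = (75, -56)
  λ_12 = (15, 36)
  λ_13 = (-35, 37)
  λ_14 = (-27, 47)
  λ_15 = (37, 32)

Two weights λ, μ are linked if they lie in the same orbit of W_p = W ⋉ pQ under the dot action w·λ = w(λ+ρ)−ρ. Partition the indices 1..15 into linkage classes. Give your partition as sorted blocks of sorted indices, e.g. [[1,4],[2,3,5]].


Root system A_2: the 2×2 matrix C matches after relabeling.

λ_j+ρ reflected into Ā_19 (⟨·,θ^∨⟩≤19); 2-tuples as given:

  1: (3, 15)
  2: (5, 0)
  3: (8, 9)
  4: (3, 15)
  5: (8, 9)
  6: (0, 15)
  7: (17, 0)
  8: (17, 0)
  9: (3, 15)
  10: (3, 15)
  11: (17, 0)
  12: (3, 15)
  13: (0, 15)
  14: (7, 3)
  15: (5, 0)

Partition of {1..15} into 6 W_19-dot-orbits:

[[1, 4, 9, 10, 12], [2, 15], [3, 5], [6, 13], [7, 8, 11], [14]]


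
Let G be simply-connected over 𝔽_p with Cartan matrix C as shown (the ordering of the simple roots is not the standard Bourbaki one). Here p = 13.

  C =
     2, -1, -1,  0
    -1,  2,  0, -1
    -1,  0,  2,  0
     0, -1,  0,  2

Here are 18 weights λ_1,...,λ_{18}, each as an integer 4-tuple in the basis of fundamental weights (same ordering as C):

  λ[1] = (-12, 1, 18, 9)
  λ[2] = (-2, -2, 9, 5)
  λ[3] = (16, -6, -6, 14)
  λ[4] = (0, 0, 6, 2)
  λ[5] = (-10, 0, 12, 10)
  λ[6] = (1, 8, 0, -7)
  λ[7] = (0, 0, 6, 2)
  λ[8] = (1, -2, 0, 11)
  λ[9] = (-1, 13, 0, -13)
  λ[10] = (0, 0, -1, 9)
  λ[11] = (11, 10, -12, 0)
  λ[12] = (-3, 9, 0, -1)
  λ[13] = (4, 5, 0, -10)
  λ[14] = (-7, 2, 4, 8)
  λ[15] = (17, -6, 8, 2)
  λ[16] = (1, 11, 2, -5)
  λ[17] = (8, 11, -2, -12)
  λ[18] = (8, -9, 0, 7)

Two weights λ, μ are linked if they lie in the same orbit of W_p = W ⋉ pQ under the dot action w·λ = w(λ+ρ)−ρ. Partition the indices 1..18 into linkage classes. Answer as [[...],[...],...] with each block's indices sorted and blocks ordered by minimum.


C ↔ A_4 under row/col permutation; |W(A_4)| = 120.

Folding the 18 weights λ_j+ρ into Ā_13 (reps in the given 4-coord order):

  λ_1 → (2, 3, 1, 6) · λ_2 → (1, 1, 7, 3) · λ_3 → (1, 1, 7, 3) · λ_4 → (1, 1, 7, 3) · λ_5 → (1, 8, 1, 0) · λ_6 → (2, 3, 1, 6) · λ_7 → (1, 1, 7, 3) · λ_8 → (1, 1, 0, 10) · λ_9 → (1, 1, 0, 10) · λ_10 → (1, 1, 0, 10) · λ_11 → (1, 1, 0, 10) · λ_12 → (1, 8, 1, 0) · λ_13 → (2, 3, 1, 6) · λ_14 → (2, 3, 1, 6) · λ_15 → (1, 8, 1, 0) · λ_16 → (1, 8, 1, 0) · λ_17 → (1, 1, 7, 3) · λ_18 → (1, 8, 1, 0)

Partition of {1..18} into 4 W_13-dot-orbits:

[[1, 6, 13, 14], [2, 3, 4, 7, 17], [5, 12, 15, 16, 18], [8, 9, 10, 11]]


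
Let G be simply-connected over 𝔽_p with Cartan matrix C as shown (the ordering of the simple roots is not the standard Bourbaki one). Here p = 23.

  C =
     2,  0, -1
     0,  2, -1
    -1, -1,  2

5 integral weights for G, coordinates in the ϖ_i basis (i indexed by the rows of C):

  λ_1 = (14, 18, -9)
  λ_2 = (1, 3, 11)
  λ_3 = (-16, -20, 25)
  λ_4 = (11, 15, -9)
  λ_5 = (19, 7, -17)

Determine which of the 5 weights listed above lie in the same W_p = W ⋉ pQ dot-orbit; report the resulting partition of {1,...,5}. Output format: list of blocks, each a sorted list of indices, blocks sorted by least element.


C ↔ A_3 under row/col permutation; |W(A_3)| = 24.

Folding the 5 weights λ_j+ρ into Ā_23 (reps in the given 3-coord order):

  1: (4, 8, 8)
  2: (2, 4, 12)
  3: (4, 8, 8)
  4: (4, 8, 8)
  5: (4, 8, 8)

Partition of {1..5} into 2 W_23-dot-orbits:

[[1, 3, 4, 5], [2]]


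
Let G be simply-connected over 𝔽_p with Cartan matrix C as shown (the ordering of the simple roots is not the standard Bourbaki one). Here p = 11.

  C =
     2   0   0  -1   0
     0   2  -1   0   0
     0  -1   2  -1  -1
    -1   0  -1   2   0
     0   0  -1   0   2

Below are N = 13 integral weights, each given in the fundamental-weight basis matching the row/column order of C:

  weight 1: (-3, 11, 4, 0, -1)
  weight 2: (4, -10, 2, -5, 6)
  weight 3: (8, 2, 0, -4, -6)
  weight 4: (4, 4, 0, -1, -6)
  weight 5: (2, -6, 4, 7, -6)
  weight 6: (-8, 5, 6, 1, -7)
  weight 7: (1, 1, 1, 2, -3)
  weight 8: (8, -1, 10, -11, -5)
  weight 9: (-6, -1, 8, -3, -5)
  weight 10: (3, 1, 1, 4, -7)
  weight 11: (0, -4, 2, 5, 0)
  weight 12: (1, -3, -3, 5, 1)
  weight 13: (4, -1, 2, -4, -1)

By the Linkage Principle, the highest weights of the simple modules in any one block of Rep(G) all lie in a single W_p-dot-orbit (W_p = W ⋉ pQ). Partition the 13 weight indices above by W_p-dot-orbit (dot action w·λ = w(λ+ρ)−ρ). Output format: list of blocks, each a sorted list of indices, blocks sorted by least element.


Cartan matrix: type D_5 (|W|=1920); un-permuting the 5 rows.

λ_j+ρ reflected into Ā_11 (⟨·,θ^∨⟩≤11); 5-tuples as given:

    1: (1, 1, 0, 4, 1)
    2: (5, 1, 0, 1, 3)
    3: (2, 1, 2, 1, 1)
    4: (1, 1, 0, 4, 1)
    5: (2, 0, 0, 3, 0)
    6: (2, 2, 0, 2, 2)
    7: (2, 2, 0, 2, 2)
    8: (1, 3, 0, 0, 1)
    9: (2, 2, 0, 2, 2)
    10: (2, 2, 0, 2, 2)
    11: (1, 3, 0, 0, 1)
    12: (2, 2, 0, 2, 2)
    13: (2, 0, 0, 3, 0)

The 13 indices split into 6 linkage classes (same alcove rep ⇔ same W_11-dot-orbit):

[[1, 4], [2], [3], [5, 13], [6, 7, 9, 10, 12], [8, 11]]


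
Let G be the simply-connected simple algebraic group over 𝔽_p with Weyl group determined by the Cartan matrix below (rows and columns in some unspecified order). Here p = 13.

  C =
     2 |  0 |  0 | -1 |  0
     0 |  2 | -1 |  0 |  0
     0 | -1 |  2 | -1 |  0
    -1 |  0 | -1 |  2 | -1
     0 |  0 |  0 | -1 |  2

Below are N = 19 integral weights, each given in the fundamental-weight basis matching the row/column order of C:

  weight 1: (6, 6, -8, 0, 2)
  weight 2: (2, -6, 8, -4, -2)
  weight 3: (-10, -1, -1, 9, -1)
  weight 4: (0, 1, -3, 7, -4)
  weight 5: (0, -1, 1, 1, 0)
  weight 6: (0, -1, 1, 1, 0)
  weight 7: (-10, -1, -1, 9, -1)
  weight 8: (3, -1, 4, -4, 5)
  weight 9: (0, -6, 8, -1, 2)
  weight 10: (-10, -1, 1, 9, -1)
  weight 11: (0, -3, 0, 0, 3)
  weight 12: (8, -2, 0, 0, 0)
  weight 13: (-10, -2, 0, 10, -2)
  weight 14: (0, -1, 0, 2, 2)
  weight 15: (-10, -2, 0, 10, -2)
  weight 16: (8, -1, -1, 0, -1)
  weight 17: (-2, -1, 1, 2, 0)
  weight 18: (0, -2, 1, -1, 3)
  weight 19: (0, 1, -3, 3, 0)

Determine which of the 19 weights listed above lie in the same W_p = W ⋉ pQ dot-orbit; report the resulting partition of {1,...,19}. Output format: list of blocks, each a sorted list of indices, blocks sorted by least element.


Root system D_5: the 5×5 matrix C matches after relabeling.

Ā_13 reps of the 19 weights (D_5, coords as presented):

  [1] (1, 0, 1, 3, 3);  [2] (1, 5, 0, 0, 3);  [3] (9, 0, 0, 1, 0);  [4] (1, 0, 1, 3, 3);  [5] (1, 0, 2, 2, 1);  [6] (1, 0, 2, 2, 1);  [7] (9, 0, 0, 1, 0);  [8] (1, 0, 1, 3, 3);  [9] (1, 5, 0, 0, 3);  [10] (9, 0, 0, 1, 0);  [11] (1, 1, 1, 0, 4);  [12] (9, 1, 0, 1, 1);  [13] (9, 1, 0, 1, 1);  [14] (1, 0, 1, 3, 3);  [15] (9, 1, 0, 1, 1);  [16] (9, 0, 0, 1, 0);  [17] (1, 0, 2, 2, 1);  [18] (1, 1, 1, 0, 4);  [19] (1, 0, 2, 2, 1)

Partition of {1..19} into 6 W_13-dot-orbits:

[[1, 4, 8, 14], [2, 9], [3, 7, 10, 16], [5, 6, 17, 19], [11, 18], [12, 13, 15]]


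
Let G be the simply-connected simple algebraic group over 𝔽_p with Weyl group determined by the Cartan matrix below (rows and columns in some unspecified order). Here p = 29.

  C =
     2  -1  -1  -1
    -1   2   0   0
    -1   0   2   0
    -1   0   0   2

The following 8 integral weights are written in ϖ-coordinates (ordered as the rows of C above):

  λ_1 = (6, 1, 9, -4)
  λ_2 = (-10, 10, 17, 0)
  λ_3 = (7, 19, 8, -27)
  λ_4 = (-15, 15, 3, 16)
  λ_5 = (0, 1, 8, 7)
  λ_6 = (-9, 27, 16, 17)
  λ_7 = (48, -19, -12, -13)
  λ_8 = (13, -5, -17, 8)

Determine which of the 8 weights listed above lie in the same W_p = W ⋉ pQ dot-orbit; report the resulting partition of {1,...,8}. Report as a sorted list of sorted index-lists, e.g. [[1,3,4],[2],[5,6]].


Type D_4, rank 4, |W|=192; reorder rows/cols to standard.

W_29-reps of the 8 weights in Ā_29 (same 4-coord order as C):

  λ_1+ρ ↦ (4, 2, 10, 3)
  λ_2+ρ ↦ (1, 2, 9, 8)
  λ_3+ρ ↦ (1, 2, 9, 8)
  λ_4+ρ ↦ (4, 2, 10, 3)
  λ_5+ρ ↦ (1, 2, 9, 8)
  λ_6+ρ ↦ (1, 2, 9, 8)
  λ_7+ρ ↦ (1, 2, 9, 8)
  λ_8+ρ ↦ (4, 2, 10, 3)

Grouping the 8 weights by Ā_29-representative: 2 linkage classes.

[[1, 4, 8], [2, 3, 5, 6, 7]]


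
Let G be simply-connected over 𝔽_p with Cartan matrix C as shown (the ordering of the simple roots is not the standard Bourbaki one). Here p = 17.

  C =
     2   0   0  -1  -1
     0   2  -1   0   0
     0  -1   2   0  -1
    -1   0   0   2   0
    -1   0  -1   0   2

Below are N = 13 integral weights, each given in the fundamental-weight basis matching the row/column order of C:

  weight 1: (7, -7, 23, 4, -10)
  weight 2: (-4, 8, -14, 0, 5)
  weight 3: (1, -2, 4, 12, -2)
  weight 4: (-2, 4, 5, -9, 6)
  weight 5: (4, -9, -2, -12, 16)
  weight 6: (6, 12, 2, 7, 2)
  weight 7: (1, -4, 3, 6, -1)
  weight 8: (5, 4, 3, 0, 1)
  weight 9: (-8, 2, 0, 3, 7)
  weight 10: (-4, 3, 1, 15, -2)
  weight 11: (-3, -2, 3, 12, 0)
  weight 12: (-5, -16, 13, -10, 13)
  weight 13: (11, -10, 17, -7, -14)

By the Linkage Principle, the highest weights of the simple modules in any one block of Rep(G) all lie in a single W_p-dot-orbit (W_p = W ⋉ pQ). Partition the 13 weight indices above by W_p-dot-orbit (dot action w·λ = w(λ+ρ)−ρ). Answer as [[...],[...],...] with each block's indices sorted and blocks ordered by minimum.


Root system A_5: the 5×5 matrix C matches after relabeling.

Each λ_j+ρ reduced to Ā_17; 5-tuples below use C's row order:

  λ_1 → (6, 4, 4, 0, 2)
  λ_2 → (2, 3, 1, 7, 0)
  λ_3 → (1, 1, 2, 11, 1)
  λ_4 → (6, 4, 4, 0, 2)
  λ_5 → (6, 4, 4, 0, 2)
  λ_6 → (2, 3, 1, 7, 0)
  λ_7 → (2, 3, 1, 7, 0)
  λ_8 → (6, 4, 4, 0, 2)
  λ_9 → (4, 3, 1, 3, 1)
  λ_10 → (1, 1, 2, 11, 1)
  λ_11 → (1, 1, 2, 11, 1)
  λ_12 → (2, 3, 1, 7, 0)
  λ_13 → (6, 4, 4, 0, 2)

These 13 weights hit 4 W_17-dot-orbits; sizes (5, 4, 3, 1):

[[1, 4, 5, 8, 13], [2, 6, 7, 12], [3, 10, 11], [9]]


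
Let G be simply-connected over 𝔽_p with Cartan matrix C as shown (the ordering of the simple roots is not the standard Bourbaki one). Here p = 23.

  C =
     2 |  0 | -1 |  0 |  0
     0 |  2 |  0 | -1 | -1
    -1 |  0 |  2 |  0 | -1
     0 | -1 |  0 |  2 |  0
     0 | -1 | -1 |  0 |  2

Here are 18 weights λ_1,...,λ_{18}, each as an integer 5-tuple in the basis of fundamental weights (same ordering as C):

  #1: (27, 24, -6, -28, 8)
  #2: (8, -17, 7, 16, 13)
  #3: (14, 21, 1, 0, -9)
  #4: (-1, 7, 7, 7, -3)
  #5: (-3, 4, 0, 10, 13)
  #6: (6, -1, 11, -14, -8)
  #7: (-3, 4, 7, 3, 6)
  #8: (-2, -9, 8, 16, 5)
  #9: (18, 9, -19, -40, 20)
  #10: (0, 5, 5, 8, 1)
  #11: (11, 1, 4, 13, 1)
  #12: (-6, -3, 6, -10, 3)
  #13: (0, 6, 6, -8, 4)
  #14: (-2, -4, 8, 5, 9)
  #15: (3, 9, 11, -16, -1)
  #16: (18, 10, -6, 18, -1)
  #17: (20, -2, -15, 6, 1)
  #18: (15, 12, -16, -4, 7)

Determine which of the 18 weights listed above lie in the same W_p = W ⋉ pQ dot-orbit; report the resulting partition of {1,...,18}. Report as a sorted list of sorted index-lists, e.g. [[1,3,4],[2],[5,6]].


Dynkin diagram of C (from the 8 off-diagonal −1 entries): A_5.

Each λ_j+ρ reduced to Ā_23; 5-tuples below use C's row order:

  λ_1+ρ ↦ (0, 2, 5, 2, 2);  λ_2+ρ ↦ (0, 6, 6, 8, 2);  λ_3+ρ ↦ (0, 6, 6, 8, 2);  λ_4+ρ ↦ (0, 6, 6, 8, 2);  λ_5+ρ ↦ (1, 5, 6, 3, 7);  λ_6+ρ ↦ (1, 0, 7, 7, 5);  λ_7+ρ ↦ (1, 5, 6, 3, 7);  λ_8+ρ ↦ (0, 6, 6, 8, 2);  λ_9+ρ ↦ (1, 3, 8, 3, 7);  λ_10+ρ ↦ (0, 6, 6, 8, 2);  λ_11+ρ ↦ (0, 2, 5, 2, 2);  λ_12+ρ ↦ (0, 2, 5, 2, 2);  λ_13+ρ ↦ (1, 0, 7, 7, 5);  λ_14+ρ ↦ (1, 3, 8, 3, 7);  λ_15+ρ ↦ (1, 0, 7, 7, 5);  λ_16+ρ ↦ (0, 2, 5, 2, 2);  λ_17+ρ ↦ (7, 6, 1, 6, 1);  λ_18+ρ ↦ (1, 3, 8, 3, 7)

Grouping the 18 weights by Ā_23-representative: 6 linkage classes.

[[1, 11, 12, 16], [2, 3, 4, 8, 10], [5, 7], [6, 13, 15], [9, 14, 18], [17]]


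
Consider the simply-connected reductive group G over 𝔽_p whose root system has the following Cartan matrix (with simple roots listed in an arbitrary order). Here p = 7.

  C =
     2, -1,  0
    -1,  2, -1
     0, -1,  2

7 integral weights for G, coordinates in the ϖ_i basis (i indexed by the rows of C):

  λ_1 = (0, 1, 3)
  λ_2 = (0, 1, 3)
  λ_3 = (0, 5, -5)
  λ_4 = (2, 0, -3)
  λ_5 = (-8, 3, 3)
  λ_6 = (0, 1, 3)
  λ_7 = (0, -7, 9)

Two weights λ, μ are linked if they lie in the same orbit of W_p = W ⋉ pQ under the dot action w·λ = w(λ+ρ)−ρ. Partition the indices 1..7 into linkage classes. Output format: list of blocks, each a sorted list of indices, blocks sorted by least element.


Type A_3, rank 3, |W|=24; reorder rows/cols to standard.

W_7-reps of the 7 weights in Ā_7 (same 3-coord order as C):

  λ_1+ρ ↦ (1, 2, 4) · λ_2+ρ ↦ (1, 2, 4) · λ_3+ρ ↦ (1, 2, 4) · λ_4+ρ ↦ (2, 1, 1) · λ_5+ρ ↦ (3, 3, 0) · λ_6+ρ ↦ (1, 2, 4) · λ_7+ρ ↦ (2, 1, 1)

3 distinct reps among the 7 weights ⇒ 3 W_7-linkage classes:

[[1, 2, 3, 6], [4, 7], [5]]


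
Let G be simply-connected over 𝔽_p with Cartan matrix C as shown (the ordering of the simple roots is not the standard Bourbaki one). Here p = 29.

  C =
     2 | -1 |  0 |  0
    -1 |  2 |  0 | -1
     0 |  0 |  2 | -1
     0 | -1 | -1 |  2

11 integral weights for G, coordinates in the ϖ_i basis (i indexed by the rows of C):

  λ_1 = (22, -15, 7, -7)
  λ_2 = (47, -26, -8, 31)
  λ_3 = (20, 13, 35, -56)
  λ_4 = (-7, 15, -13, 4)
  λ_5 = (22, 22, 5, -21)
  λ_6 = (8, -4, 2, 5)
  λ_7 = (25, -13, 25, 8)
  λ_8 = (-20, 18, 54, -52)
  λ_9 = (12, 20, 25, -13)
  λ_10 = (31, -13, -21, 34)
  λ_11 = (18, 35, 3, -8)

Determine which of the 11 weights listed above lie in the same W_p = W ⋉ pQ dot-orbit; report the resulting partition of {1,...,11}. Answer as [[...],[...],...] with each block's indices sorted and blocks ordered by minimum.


Cartan matrix: type A_4 (|W|=120); un-permuting the 4 rows.

Folding the 11 weights λ_j+ρ into Ā_29 (reps in the given 4-coord order):

    λ_1 → (3, 6, 12, 2)
    λ_2 → (3, 3, 0, 19)
    λ_3 → (6, 3, 5, 7)
    λ_4 → (6, 3, 5, 7)
    λ_5 → (6, 3, 3, 3)
    λ_6 → (6, 3, 3, 3)
    λ_7 → (6, 3, 3, 3)
    λ_8 → (3, 3, 0, 19)
    λ_9 → (6, 3, 5, 7)
    λ_10 → (6, 3, 3, 3)
    λ_11 → (3, 3, 0, 19)

Partition of {1..11} into 4 W_29-dot-orbits:

[[1], [2, 8, 11], [3, 4, 9], [5, 6, 7, 10]]


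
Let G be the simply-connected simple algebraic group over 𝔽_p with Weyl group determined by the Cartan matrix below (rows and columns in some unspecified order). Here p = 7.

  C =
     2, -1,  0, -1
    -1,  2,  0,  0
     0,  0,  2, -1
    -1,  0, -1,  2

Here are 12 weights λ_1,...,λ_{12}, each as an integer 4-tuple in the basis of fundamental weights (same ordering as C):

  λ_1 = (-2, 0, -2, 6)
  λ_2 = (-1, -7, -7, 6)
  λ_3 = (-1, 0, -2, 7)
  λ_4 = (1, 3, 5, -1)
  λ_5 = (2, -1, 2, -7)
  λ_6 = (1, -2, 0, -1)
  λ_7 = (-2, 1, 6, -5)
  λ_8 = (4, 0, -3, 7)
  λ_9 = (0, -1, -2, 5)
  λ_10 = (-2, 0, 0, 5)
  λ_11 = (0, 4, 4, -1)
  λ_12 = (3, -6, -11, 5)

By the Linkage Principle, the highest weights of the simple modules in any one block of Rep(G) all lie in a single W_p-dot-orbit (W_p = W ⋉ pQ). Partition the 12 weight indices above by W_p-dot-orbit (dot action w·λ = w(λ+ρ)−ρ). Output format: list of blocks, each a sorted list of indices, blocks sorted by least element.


Root system A_4: the 4×4 matrix C matches after relabeling.

λ_j+ρ reflected into Ā_7 (⟨·,θ^∨⟩≤7); 4-tuples as given:

  λ_1+ρ ↦ (1, 0, 1, 5) · λ_2+ρ ↦ (1, 0, 1, 5) · λ_3+ρ ↦ (1, 0, 1, 5) · λ_4+ρ ↦ (1, 1, 1, 0) · λ_5+ρ ↦ (0, 3, 3, 0) · λ_6+ρ ↦ (1, 1, 1, 0) · λ_7+ρ ↦ (1, 3, 2, 1) · λ_8+ρ ↦ (1, 1, 1, 0) · λ_9+ρ ↦ (1, 0, 1, 5) · λ_10+ρ ↦ (1, 0, 1, 5) · λ_11+ρ ↦ (1, 1, 1, 0) · λ_12+ρ ↦ (1, 3, 2, 1)

Grouping the 12 weights by Ā_7-representative: 4 linkage classes.

[[1, 2, 3, 9, 10], [4, 6, 8, 11], [5], [7, 12]]


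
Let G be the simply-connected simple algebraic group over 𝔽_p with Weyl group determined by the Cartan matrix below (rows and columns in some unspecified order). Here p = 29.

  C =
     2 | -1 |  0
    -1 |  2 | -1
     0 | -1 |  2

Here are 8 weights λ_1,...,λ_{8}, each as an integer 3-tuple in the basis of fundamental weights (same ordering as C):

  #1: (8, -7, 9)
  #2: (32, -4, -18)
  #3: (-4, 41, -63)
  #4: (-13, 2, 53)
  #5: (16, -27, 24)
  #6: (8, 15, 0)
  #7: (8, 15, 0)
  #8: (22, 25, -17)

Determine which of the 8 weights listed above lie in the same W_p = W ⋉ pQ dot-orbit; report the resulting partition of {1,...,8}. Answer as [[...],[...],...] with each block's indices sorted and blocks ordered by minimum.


A_3 Cartan matrix, 3 simple roots permuted; ρ=(1,1,1).

Each λ_j+ρ reduced to Ā_29; 3-tuples below use C's row order:

    1: (3, 6, 4)
    2: (9, 16, 1)
    3: (3, 6, 4)
    4: (9, 16, 1)
    5: (9, 16, 1)
    6: (9, 16, 1)
    7: (9, 16, 1)
    8: (3, 6, 4)

The 8 indices split into 2 linkage classes (same alcove rep ⇔ same W_29-dot-orbit):

[[1, 3, 8], [2, 4, 5, 6, 7]]


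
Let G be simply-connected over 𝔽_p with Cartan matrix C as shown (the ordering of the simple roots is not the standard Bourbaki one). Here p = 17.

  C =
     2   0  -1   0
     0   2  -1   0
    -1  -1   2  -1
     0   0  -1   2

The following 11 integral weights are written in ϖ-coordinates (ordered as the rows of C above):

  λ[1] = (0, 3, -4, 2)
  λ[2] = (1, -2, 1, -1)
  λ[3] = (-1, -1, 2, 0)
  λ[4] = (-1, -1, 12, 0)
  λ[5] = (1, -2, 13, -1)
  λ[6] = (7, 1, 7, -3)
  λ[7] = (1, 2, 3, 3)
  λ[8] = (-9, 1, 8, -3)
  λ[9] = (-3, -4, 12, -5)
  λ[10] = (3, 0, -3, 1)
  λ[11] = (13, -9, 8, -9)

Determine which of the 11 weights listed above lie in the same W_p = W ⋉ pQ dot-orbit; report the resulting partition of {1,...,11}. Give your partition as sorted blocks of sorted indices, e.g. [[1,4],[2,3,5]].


Cartan matrix: type D_4 (|W|=192); un-permuting the 4 rows.

Alcove-folded reps (p=17, 11 weights, presented ϖ-order):

  [1] (2, 1, 1, 0) · [2] (2, 1, 1, 0) · [3] (0, 0, 3, 1) · [4] (0, 0, 3, 1) · [5] (2, 1, 1, 0) · [6] (7, 1, 1, 1) · [7] (2, 3, 4, 4) · [8] (7, 1, 1, 1) · [9] (2, 3, 4, 4) · [10] (2, 1, 1, 0) · [11] (7, 1, 1, 1)

Grouping the 11 weights by Ā_17-representative: 4 linkage classes.

[[1, 2, 5, 10], [3, 4], [6, 8, 11], [7, 9]]


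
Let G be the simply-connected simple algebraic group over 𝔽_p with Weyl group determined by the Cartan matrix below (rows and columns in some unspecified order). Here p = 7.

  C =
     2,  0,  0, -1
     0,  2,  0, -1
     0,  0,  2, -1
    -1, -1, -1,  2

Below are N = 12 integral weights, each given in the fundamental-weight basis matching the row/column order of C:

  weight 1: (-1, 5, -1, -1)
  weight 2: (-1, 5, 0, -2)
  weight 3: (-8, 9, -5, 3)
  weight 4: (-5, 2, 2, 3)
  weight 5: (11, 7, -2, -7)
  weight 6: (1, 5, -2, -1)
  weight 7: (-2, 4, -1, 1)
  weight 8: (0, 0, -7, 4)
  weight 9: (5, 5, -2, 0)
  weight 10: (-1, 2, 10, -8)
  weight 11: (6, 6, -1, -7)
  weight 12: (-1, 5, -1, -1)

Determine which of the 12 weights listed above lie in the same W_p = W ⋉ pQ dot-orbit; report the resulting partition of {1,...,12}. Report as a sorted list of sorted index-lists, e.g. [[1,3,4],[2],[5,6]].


Dynkin diagram of C (from the 6 off-diagonal −1 entries): D_4.

W_7-reps of the 12 weights in Ā_7 (same 4-coord order as C):

  [1] (0, 6, 0, 0) · [2] (1, 5, 0, 0) · [3] (3, 0, 0, 0) · [4] (1, 0, 0, 3) · [5] (1, 5, 0, 0) · [6] (1, 5, 0, 0) · [7] (1, 5, 0, 0) · [8] (0, 0, 5, 1) · [9] (0, 0, 5, 1) · [10] (3, 0, 0, 0) · [11] (0, 0, 5, 1) · [12] (0, 6, 0, 0)

5 distinct reps among the 12 weights ⇒ 5 W_7-linkage classes:

[[1, 12], [2, 5, 6, 7], [3, 10], [4], [8, 9, 11]]


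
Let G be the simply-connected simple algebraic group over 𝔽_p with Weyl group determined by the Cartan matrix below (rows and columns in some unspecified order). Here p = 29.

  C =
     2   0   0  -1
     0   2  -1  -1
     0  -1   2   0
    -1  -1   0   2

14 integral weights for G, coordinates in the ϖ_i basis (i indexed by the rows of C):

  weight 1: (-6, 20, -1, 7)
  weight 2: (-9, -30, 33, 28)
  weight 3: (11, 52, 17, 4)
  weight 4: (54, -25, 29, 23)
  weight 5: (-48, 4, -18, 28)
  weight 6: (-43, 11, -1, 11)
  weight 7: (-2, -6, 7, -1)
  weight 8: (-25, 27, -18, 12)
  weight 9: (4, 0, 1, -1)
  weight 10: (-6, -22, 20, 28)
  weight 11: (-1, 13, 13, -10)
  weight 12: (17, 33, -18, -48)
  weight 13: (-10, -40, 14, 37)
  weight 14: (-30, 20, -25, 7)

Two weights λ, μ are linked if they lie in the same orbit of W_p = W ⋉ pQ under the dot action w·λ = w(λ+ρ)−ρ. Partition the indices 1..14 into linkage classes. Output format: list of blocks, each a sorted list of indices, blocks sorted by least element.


C ↔ A_4 under row/col permutation; |W(A_4)| = 120.

W_29-reps of the 14 weights in Ā_29 (same 4-coord order as C):

    1: (5, 21, 0, 3)
    2: (5, 21, 0, 3)
    3: (1, 0, 5, 11)
    4: (5, 1, 2, 0)
    5: (1, 0, 5, 11)
    6: (1, 0, 5, 11)
    7: (5, 1, 2, 0)
    8: (1, 0, 5, 11)
    9: (5, 1, 2, 0)
    10: (5, 21, 0, 3)
    11: (9, 5, 14, 0)
    12: (1, 0, 5, 11)
    13: (9, 5, 14, 0)
    14: (5, 21, 0, 3)

These 14 weights hit 4 W_29-dot-orbits; sizes (4, 5, 3, 2):

[[1, 2, 10, 14], [3, 5, 6, 8, 12], [4, 7, 9], [11, 13]]


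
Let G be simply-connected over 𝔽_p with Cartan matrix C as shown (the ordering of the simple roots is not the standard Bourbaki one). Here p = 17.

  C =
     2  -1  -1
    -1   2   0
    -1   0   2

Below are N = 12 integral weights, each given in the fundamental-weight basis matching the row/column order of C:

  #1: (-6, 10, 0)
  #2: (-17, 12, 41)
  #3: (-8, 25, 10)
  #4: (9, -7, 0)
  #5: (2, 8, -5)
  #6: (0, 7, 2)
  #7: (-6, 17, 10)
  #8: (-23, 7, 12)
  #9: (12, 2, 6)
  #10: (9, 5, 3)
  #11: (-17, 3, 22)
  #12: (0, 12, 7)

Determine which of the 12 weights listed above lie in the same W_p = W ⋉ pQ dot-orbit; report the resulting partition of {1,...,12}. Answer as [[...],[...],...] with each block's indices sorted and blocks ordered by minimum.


A_3 Cartan matrix, 3 simple roots permuted; ρ=(1,1,1).

λ_j+ρ reflected into Ā_17 (⟨·,θ^∨⟩≤17); 3-tuples as given:

  λ_1 → (1, 6, 4)
  λ_2 → (1, 8, 3)
  λ_3 → (2, 4, 7)
  λ_4 → (4, 6, 1)
  λ_5 → (1, 8, 3)
  λ_6 → (1, 8, 3)
  λ_7 → (4, 6, 1)
  λ_8 → (1, 8, 3)
  λ_9 → (10, 3, 1)
  λ_10 → (10, 3, 1)
  λ_11 → (4, 6, 1)
  λ_12 → (1, 8, 3)

Linkage partition of the 12 weights (5 classes, p=17):

[[1], [2, 5, 6, 8, 12], [3], [4, 7, 11], [9, 10]]


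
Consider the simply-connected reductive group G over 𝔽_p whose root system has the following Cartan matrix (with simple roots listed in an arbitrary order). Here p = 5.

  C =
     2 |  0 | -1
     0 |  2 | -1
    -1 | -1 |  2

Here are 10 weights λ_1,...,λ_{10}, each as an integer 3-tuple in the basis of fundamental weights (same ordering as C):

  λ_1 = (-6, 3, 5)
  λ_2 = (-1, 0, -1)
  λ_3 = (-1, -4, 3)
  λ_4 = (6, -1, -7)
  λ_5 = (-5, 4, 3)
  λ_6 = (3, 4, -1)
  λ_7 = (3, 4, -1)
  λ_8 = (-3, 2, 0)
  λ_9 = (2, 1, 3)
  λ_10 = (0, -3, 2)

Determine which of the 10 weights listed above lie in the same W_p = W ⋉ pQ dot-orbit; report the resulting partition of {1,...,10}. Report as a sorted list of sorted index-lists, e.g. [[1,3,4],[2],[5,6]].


Cartan matrix: type A_3 (|W|=24); un-permuting the 3 rows.

Folding the 10 weights λ_j+ρ into Ā_5 (reps in the given 3-coord order):

  1: (0, 1, 0);  2: (0, 1, 0);  3: (0, 3, 1);  4: (0, 3, 1);  5: (0, 1, 0);  6: (0, 1, 0);  7: (0, 1, 0);  8: (1, 2, 1);  9: (1, 2, 1);  10: (1, 2, 1)

Grouping the 10 weights by Ā_5-representative: 3 linkage classes.

[[1, 2, 5, 6, 7], [3, 4], [8, 9, 10]]


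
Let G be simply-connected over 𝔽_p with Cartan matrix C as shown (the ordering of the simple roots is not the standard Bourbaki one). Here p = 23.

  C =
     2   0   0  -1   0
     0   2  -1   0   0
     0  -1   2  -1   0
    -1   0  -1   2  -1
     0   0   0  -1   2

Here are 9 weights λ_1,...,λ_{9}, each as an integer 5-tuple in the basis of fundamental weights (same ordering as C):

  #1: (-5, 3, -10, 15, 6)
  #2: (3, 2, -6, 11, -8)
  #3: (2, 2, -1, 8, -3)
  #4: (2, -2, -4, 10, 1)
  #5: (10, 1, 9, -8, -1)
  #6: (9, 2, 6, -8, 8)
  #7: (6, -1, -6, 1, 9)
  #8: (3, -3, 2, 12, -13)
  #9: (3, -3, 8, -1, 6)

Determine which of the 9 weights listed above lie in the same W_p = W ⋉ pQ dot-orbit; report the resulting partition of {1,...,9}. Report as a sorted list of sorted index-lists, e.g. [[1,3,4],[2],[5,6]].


Dynkin diagram of C (from the 8 off-diagonal −1 entries): D_5.

Alcove-folded reps (p=23, 9 weights, presented ϖ-order):

  λ_1 → (4, 2, 3, 0, 7)
  λ_2 → (4, 2, 3, 0, 7)
  λ_3 → (3, 3, 0, 7, 2)
  λ_4 → (3, 3, 0, 7, 2)
  λ_5 → (4, 2, 3, 0, 7)
  λ_6 → (3, 3, 0, 7, 2)
  λ_7 → (4, 2, 3, 0, 7)
  λ_8 → (4, 2, 1, 1, 12)
  λ_9 → (4, 2, 3, 0, 7)

3 distinct reps among the 9 weights ⇒ 3 W_23-linkage classes:

[[1, 2, 5, 7, 9], [3, 4, 6], [8]]


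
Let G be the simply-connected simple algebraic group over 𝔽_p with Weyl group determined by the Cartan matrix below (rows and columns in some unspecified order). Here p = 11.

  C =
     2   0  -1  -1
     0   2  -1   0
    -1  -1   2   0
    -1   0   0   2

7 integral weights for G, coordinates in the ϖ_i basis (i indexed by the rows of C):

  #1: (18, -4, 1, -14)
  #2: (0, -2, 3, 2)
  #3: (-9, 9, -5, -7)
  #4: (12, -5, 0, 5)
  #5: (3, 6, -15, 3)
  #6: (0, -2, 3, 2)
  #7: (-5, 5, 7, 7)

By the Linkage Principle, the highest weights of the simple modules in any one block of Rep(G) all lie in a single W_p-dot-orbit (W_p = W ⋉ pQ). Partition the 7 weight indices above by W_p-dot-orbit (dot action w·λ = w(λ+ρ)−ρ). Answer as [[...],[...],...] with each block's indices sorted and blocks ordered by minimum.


Cartan matrix: type A_4 (|W|=120); un-permuting the 4 rows.

W_11-reps of the 7 weights in Ā_11 (same 4-coord order as C):

    [1] (2, 1, 5, 1)
    [2] (1, 1, 3, 3)
    [3] (3, 1, 1, 3)
    [4] (2, 1, 5, 1)
    [5] (1, 1, 3, 3)
    [6] (1, 1, 3, 3)
    [7] (1, 1, 3, 3)

Grouping the 7 weights by Ā_11-representative: 3 linkage classes.

[[1, 4], [2, 5, 6, 7], [3]]


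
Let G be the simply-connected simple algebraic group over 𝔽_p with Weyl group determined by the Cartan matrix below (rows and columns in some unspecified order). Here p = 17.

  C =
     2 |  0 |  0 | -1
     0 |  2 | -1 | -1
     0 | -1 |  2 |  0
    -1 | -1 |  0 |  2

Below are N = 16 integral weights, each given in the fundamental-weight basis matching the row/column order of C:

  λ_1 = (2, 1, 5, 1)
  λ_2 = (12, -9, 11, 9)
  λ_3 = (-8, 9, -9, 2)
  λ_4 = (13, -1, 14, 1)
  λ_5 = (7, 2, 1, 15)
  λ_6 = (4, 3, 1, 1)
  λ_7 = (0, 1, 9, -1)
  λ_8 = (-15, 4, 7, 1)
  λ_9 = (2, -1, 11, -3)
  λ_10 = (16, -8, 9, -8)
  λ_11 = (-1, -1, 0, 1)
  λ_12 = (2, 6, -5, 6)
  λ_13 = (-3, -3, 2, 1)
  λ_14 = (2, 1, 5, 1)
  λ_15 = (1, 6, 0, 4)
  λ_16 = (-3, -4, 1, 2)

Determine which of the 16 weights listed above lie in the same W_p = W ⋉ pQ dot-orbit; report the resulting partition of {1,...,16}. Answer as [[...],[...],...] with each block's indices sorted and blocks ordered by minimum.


C ↔ A_4 under row/col permutation; |W(A_4)| = 120.

Ā_17 reps of the 16 weights (A_4, coords as presented):

  λ_1+ρ ↦ (3, 2, 6, 2)
  λ_2+ρ ↦ (3, 2, 6, 2)
  λ_3+ρ ↦ (3, 2, 6, 2)
  λ_4+ρ ↦ (0, 0, 1, 2)
  λ_5+ρ ↦ (2, 7, 1, 5)
  λ_6+ρ ↦ (5, 4, 2, 2)
  λ_7+ρ ↦ (1, 2, 10, 0)
  λ_8+ρ ↦ (2, 7, 1, 5)
  λ_9+ρ ↦ (1, 2, 10, 0)
  λ_10+ρ ↦ (3, 3, 4, 7)
  λ_11+ρ ↦ (0, 0, 1, 2)
  λ_12+ρ ↦ (3, 3, 4, 7)
  λ_13+ρ ↦ (0, 0, 1, 2)
  λ_14+ρ ↦ (3, 2, 6, 2)
  λ_15+ρ ↦ (2, 7, 1, 5)
  λ_16+ρ ↦ (0, 0, 1, 2)

The 16 indices split into 6 linkage classes (same alcove rep ⇔ same W_17-dot-orbit):

[[1, 2, 3, 14], [4, 11, 13, 16], [5, 8, 15], [6], [7, 9], [10, 12]]


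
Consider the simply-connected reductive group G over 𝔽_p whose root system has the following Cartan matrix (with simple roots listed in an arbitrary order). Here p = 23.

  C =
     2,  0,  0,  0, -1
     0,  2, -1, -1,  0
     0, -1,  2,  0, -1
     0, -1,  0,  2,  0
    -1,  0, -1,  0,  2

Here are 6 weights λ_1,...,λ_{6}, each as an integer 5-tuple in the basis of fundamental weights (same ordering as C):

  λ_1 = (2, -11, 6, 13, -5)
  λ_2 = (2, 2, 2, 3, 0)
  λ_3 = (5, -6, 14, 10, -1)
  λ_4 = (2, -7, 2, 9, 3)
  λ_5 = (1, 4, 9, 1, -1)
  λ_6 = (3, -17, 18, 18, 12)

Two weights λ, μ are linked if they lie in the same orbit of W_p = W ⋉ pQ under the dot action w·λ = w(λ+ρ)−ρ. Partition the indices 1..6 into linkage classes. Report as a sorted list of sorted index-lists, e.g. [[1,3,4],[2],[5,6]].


Type A_5, rank 5, |W|=720; reorder rows/cols to standard.

Alcove-folded reps (p=23, 6 weights, presented ϖ-order):

  1: (3, 3, 3, 4, 1);  2: (3, 3, 3, 4, 1);  3: (2, 5, 10, 2, 0);  4: (3, 3, 3, 4, 1);  5: (2, 5, 10, 2, 0);  6: (3, 3, 3, 4, 1)

The 6 indices split into 2 linkage classes (same alcove rep ⇔ same W_23-dot-orbit):

[[1, 2, 4, 6], [3, 5]]


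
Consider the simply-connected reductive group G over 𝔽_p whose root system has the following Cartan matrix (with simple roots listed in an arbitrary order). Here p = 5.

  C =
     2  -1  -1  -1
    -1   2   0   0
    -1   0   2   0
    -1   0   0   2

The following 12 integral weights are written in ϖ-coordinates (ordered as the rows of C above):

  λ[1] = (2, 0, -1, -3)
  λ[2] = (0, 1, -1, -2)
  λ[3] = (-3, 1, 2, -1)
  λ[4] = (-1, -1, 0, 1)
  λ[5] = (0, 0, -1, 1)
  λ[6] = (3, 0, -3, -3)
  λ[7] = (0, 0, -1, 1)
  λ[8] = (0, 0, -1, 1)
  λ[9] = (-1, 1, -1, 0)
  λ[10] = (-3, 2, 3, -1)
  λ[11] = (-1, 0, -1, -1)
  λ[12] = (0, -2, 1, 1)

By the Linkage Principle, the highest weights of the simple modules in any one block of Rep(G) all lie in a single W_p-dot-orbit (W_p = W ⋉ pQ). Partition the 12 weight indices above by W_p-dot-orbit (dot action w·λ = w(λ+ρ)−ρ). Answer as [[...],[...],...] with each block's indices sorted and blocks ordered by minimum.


Cartan matrix: type D_4 (|W|=192); un-permuting the 4 rows.

Each λ_j+ρ reduced to Ā_5; 4-tuples below use C's row order:

    1: (1, 1, 0, 2)
    2: (0, 2, 0, 1)
    3: (0, 0, 1, 2)
    4: (0, 0, 1, 2)
    5: (1, 1, 0, 2)
    6: (0, 1, 2, 2)
    7: (1, 1, 0, 2)
    8: (1, 1, 0, 2)
    9: (0, 2, 0, 1)
    10: (0, 1, 2, 2)
    11: (0, 1, 0, 0)
    12: (0, 1, 2, 2)

Linkage partition of the 12 weights (5 classes, p=5):

[[1, 5, 7, 8], [2, 9], [3, 4], [6, 10, 12], [11]]
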